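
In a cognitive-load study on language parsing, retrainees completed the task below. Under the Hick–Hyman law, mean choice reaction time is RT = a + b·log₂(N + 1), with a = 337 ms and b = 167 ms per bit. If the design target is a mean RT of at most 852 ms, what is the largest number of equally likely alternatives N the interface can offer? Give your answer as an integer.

7

Set 337 + 167·log₂(N + 1) ≤ 852.
log₂(N + 1) ≤ (852 − 337) / 167 = 3.0838.
N + 1 ≤ 2^3.0838 = 8.4784.
N ≤ 7.4784, so the largest integer N is 7.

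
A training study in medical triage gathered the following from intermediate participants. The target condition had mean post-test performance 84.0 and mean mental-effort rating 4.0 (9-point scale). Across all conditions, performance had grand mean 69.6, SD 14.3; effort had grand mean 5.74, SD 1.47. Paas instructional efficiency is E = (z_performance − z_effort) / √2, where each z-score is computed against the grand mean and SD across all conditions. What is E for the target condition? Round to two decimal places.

z_performance = (84.0 − 69.6) / 14.3 = 14.4000 / 14.3 = 1.0070.
z_effort = (4.0 − 5.74) / 1.47 = -1.7400 / 1.47 = -1.1837.
z_P − z_E = 1.0070 − (-1.1837) = 2.1907.
E = 2.1907 / √2 = 2.1907 / 1.41421 = 1.5491 ≈ 1.55.

1.55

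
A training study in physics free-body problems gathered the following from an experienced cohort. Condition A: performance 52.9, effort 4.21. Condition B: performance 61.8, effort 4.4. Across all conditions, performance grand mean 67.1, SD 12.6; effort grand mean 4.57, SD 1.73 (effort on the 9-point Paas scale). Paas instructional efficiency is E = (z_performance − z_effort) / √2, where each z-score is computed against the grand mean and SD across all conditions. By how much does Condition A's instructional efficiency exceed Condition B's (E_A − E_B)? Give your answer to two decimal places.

Condition A: z_P = (52.9 − 67.1)/12.6 = -1.1270; z_E = (4.21 − 4.57)/1.73 = -0.2081; E_A = (-1.1270 − (-0.2081))/√2 = -0.6498.
Condition B: z_P = (61.8 − 67.1)/12.6 = -0.4206; z_E = (4.4 − 4.57)/1.73 = -0.0983; E_B = (-0.4206 − (-0.0983))/√2 = -0.2279.
E_A − E_B = -0.6498 − (-0.2279) = -0.4219 ≈ -0.42.

-0.42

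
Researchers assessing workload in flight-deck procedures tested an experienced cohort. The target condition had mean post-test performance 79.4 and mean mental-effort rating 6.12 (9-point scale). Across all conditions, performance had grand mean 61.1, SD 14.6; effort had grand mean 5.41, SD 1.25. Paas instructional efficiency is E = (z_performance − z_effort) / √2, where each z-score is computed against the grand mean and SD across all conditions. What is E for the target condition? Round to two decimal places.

z_performance = (79.4 − 61.1) / 14.6 = 18.3000 / 14.6 = 1.2534.
z_effort = (6.12 − 5.41) / 1.25 = 0.7100 / 1.25 = 0.5680.
z_P − z_E = 1.2534 − 0.5680 = 0.6854.
E = 0.6854 / √2 = 0.6854 / 1.41421 = 0.4847 ≈ 0.48.

0.48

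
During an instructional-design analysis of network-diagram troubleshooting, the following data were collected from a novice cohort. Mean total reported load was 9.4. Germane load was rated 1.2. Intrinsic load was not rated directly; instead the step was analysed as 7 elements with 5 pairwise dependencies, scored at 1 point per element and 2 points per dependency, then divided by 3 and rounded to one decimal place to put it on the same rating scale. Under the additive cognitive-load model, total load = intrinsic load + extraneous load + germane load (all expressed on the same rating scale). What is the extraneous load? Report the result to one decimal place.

2.5

Intrinsic (element-interactivity): (7 × 1 + 5 × 2) / 3 = 17 / 3 = 5.6667 → 5.7.
extraneous load = total − intrinsic − germane
             = 9.4 − 5.7 − 1.2 = 2.5.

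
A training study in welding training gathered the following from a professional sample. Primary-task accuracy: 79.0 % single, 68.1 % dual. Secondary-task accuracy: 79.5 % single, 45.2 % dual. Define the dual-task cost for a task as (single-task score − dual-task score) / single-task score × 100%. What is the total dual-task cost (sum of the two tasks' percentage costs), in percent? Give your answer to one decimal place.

Primary cost = (79.0 − 68.1) / 79.0 × 100% = 13.7975%.
Secondary cost = (79.5 − 45.2) / 79.5 × 100% = 43.1447%.
Total = 13.7975% + 43.1447% = 56.9422% ≈ 56.9%.

56.9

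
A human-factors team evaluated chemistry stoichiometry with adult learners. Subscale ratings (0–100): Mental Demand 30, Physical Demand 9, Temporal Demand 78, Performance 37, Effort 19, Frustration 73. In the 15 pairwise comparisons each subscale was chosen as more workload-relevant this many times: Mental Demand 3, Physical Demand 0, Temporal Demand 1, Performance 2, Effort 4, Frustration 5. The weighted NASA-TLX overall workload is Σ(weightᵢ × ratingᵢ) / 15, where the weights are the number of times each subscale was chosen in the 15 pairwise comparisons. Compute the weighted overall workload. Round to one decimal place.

The tallies are the weights (they sum to 15).
Weighted sum = 3·30 + 0·9 + 1·78 + 2·37 + 4·19 + 5·73
            = 90 + 0 + 78 + 74 + 76 + 365 = 683.
Overall workload = 683 / 15 = 45.5333 ≈ 45.5.

45.5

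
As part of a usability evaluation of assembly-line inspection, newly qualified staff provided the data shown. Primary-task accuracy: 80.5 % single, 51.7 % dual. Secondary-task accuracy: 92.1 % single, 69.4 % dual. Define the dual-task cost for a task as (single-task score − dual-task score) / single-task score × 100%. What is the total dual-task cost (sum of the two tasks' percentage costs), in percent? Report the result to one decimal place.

Primary cost = (80.5 − 51.7) / 80.5 × 100% = 35.7764%.
Secondary cost = (92.1 − 69.4) / 92.1 × 100% = 24.6471%.
Total = 35.7764% + 24.6471% = 60.4235% ≈ 60.4%.

60.4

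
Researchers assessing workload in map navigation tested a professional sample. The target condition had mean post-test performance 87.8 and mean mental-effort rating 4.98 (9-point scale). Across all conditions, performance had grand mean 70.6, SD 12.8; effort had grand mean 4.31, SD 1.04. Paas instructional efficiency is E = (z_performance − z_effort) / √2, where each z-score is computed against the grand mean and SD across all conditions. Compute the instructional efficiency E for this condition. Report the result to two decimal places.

0.49

z_performance = (87.8 − 70.6) / 12.8 = 17.2000 / 12.8 = 1.3438.
z_effort = (4.98 − 4.31) / 1.04 = 0.6700 / 1.04 = 0.6442.
z_P − z_E = 1.3438 − 0.6442 = 0.6996.
E = 0.6996 / √2 = 0.6996 / 1.41421 = 0.4947 ≈ 0.49.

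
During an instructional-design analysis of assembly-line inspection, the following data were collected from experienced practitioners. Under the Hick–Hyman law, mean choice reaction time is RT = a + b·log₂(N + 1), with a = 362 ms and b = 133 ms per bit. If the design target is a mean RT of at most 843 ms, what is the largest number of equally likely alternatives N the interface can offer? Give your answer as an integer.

Set 362 + 133·log₂(N + 1) ≤ 843.
log₂(N + 1) ≤ (843 − 362) / 133 = 3.6165.
N + 1 ≤ 2^3.6165 = 12.2652.
N ≤ 11.2652, so the largest integer N is 11.

11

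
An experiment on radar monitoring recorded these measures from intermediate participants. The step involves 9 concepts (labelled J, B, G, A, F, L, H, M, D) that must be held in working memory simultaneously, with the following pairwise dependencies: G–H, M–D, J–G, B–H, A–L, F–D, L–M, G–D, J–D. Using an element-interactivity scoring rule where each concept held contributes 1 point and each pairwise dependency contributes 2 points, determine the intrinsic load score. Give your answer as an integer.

27

Count of concepts held simultaneously: 9.
Count of pairwise dependencies listed: 9.
Element contribution: 9 × 1 = 9.
Interaction contribution: 9 × 2 = 18.
Intrinsic load = 9 + 18 = 27.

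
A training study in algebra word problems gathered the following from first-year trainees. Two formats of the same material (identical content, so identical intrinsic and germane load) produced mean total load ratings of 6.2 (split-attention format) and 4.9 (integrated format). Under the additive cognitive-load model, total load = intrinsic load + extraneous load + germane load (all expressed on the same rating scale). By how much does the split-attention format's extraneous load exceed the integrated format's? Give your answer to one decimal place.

1.3

Intrinsic and germane load are equal across formats, so the difference in total load equals the difference in extraneous load.
Extraneous-load difference = 6.2 − 4.9 = 1.3.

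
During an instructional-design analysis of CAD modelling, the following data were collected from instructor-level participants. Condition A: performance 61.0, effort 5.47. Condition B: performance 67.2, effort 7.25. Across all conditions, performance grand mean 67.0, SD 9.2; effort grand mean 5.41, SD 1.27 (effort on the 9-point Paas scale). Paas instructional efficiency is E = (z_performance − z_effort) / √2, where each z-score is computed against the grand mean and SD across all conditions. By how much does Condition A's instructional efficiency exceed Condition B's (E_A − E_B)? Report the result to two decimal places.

0.51

Condition A: z_P = (61.0 − 67.0)/9.2 = -0.6522; z_E = (5.47 − 5.41)/1.27 = 0.0472; E_A = (-0.6522 − 0.0472)/√2 = -0.4946.
Condition B: z_P = (67.2 − 67.0)/9.2 = 0.0217; z_E = (7.25 − 5.41)/1.27 = 1.4488; E_B = (0.0217 − 1.4488)/√2 = -1.0091.
E_A − E_B = -0.4946 − (-1.0091) = 0.5145 ≈ 0.51.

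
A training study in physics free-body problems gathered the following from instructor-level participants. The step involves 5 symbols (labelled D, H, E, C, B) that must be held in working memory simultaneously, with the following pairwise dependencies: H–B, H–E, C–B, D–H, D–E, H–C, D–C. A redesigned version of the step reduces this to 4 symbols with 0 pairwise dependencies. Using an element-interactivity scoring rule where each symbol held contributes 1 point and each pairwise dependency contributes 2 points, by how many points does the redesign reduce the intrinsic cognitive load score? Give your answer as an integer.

15

Original: 5 × 1 + 7 × 2 = 5 + 14 = 19.
Redesigned: 4 × 1 + 0 × 2 = 4 + 0 = 4.
Reduction = 19 − 4 = 15.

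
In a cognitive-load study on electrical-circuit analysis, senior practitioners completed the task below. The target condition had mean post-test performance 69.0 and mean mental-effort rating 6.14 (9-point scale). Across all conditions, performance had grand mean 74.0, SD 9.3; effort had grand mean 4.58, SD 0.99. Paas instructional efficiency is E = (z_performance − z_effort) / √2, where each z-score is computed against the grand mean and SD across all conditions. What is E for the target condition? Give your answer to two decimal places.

-1.49

z_performance = (69.0 − 74.0) / 9.3 = -5.0000 / 9.3 = -0.5376.
z_effort = (6.14 − 4.58) / 0.99 = 1.5600 / 0.99 = 1.5758.
z_P − z_E = -0.5376 − 1.5758 = -2.1134.
E = -2.1134 / √2 = -2.1134 / 1.41421 = -1.4944 ≈ -1.49.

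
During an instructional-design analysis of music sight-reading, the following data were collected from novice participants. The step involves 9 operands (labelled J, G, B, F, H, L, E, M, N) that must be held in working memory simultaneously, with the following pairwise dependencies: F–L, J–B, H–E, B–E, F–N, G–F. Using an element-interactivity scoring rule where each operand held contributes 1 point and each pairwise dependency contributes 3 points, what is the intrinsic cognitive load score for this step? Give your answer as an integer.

Count of operands held simultaneously: 9.
Count of pairwise dependencies listed: 6.
Element contribution: 9 × 1 = 9.
Interaction contribution: 6 × 3 = 18.
Intrinsic load = 9 + 18 = 27.

27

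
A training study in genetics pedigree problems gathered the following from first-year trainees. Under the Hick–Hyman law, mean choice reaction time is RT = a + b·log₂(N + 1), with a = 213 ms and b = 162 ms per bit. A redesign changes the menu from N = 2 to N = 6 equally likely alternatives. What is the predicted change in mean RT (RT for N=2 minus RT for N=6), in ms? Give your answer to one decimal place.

-198.0

RT(2) = 213 + 162·log₂(3) = 213 + 162·1.5850 = 469.7700 ms.
RT(6) = 213 + 162·log₂(7) = 213 + 162·2.8074 = 667.7988 ms.
Difference = 469.7700 − 667.7988 = -198.0288 ≈ -198.0 ms.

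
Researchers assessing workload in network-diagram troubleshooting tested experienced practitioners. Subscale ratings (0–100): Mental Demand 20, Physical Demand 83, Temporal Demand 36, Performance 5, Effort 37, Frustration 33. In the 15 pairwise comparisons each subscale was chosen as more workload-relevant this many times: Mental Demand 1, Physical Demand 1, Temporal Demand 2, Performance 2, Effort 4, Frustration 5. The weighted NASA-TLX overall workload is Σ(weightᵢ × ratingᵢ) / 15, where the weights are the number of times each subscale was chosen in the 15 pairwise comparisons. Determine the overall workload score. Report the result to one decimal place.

33.2

The tallies are the weights (they sum to 15).
Weighted sum = 1·20 + 1·83 + 2·36 + 2·5 + 4·37 + 5·33
            = 20 + 83 + 72 + 10 + 148 + 165 = 498.
Overall workload = 498 / 15 = 33.2000 ≈ 33.2.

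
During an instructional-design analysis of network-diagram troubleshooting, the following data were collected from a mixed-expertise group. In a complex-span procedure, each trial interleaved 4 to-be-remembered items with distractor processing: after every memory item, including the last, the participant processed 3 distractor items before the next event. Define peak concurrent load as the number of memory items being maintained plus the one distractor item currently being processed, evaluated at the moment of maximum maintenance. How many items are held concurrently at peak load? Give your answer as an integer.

Maintenance is greatest during the distractor(s) after memory item 4: all 4 memory items are being held.
One distractor item is concurrently being processed.
Peak concurrent load = 4 + 1 = 5 items.

5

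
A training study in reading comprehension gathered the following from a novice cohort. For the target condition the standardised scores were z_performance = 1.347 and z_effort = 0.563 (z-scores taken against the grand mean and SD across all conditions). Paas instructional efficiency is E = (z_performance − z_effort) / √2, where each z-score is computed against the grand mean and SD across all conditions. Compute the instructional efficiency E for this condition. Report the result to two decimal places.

z_P − z_E = 1.347 − 0.563 = 0.7840.
E = 0.7840 / √2 = 0.7840 / 1.41421 = 0.5544 ≈ 0.55.

0.55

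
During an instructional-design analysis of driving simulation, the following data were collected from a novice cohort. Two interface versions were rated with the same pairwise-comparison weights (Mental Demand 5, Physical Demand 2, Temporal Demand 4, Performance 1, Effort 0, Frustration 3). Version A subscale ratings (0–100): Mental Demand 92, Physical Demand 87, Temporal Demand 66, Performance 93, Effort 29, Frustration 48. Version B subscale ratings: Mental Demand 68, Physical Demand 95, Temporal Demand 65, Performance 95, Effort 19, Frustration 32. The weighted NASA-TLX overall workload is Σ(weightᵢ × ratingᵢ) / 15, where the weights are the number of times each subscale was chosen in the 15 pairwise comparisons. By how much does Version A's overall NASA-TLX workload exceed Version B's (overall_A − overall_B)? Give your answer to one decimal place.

10.3

Version A weighted sum = 5·92 + 2·87 + 4·66 + 1·93 + 0·29 + 3·48 = 460 + 174 + 264 + 93 + 0 + 144 = 1135; overall_A = 1135/15 = 75.6667.
Version B weighted sum = 5·68 + 2·95 + 4·65 + 1·95 + 0·19 + 3·32 = 340 + 190 + 260 + 95 + 0 + 96 = 981; overall_B = 981/15 = 65.4000.
Difference = 75.6667 − 65.4000 = 10.2667 ≈ 10.3.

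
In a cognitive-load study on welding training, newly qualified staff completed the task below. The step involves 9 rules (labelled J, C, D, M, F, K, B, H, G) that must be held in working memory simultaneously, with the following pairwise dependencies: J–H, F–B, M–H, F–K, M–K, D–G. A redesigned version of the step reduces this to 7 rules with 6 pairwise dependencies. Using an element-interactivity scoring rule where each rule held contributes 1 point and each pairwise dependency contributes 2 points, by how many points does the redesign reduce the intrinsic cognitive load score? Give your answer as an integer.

2

Original: 9 × 1 + 6 × 2 = 9 + 12 = 21.
Redesigned: 7 × 1 + 6 × 2 = 7 + 12 = 19.
Reduction = 21 − 19 = 2.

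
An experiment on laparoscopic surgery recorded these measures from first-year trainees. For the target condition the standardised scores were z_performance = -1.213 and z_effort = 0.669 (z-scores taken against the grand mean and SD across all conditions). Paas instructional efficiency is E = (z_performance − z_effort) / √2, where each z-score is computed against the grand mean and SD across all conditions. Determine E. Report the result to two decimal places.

z_P − z_E = -1.213 − 0.669 = -1.8820.
E = -1.8820 / √2 = -1.8820 / 1.41421 = -1.3308 ≈ -1.33.

-1.33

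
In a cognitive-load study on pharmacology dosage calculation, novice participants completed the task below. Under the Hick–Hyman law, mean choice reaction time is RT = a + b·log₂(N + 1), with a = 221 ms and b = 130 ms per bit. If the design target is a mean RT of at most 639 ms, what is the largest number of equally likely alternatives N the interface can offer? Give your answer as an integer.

8

Set 221 + 130·log₂(N + 1) ≤ 639.
log₂(N + 1) ≤ (639 − 221) / 130 = 3.2154.
N + 1 ≤ 2^3.2154 = 9.2882.
N ≤ 8.2882, so the largest integer N is 8.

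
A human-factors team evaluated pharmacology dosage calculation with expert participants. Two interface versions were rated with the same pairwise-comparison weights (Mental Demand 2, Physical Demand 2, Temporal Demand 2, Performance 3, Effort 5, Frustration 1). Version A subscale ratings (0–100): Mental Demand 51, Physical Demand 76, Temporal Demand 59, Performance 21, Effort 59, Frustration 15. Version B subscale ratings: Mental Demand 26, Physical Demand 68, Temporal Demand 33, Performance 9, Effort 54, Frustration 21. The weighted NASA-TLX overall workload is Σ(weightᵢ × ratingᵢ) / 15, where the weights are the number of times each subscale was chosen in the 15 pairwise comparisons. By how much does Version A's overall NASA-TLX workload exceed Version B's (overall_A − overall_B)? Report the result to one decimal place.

Version A weighted sum = 2·51 + 2·76 + 2·59 + 3·21 + 5·59 + 1·15 = 102 + 152 + 118 + 63 + 295 + 15 = 745; overall_A = 745/15 = 49.6667.
Version B weighted sum = 2·26 + 2·68 + 2·33 + 3·9 + 5·54 + 1·21 = 52 + 136 + 66 + 27 + 270 + 21 = 572; overall_B = 572/15 = 38.1333.
Difference = 49.6667 − 38.1333 = 11.5334 ≈ 11.5.

11.5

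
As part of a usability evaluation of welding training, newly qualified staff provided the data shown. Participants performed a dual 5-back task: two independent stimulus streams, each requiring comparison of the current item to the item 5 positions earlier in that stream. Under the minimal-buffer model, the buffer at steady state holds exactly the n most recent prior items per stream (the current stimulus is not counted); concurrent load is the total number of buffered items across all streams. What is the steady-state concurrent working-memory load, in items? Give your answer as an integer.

Each stream's buffer holds its 5 most recent prior items.
Two independent streams: 2 × 5 = 10 buffered items at steady state.

10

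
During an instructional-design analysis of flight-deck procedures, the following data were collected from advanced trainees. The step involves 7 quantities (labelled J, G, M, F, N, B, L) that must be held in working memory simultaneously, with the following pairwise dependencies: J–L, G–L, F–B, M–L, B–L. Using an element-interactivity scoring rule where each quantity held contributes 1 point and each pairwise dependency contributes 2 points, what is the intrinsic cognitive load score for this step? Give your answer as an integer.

17

Count of quantities held simultaneously: 7.
Count of pairwise dependencies listed: 5.
Element contribution: 7 × 1 = 7.
Interaction contribution: 5 × 2 = 10.
Intrinsic load = 7 + 10 = 17.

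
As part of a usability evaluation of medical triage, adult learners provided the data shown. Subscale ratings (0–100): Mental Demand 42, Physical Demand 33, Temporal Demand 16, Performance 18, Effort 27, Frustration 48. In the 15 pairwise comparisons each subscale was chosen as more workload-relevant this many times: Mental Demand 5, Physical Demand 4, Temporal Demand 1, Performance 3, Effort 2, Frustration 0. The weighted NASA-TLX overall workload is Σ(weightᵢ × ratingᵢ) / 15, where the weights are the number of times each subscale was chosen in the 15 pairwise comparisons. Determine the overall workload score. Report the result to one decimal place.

31.1

The tallies are the weights (they sum to 15).
Weighted sum = 5·42 + 4·33 + 1·16 + 3·18 + 2·27 + 0·48
            = 210 + 132 + 16 + 54 + 54 + 0 = 466.
Overall workload = 466 / 15 = 31.0667 ≈ 31.1.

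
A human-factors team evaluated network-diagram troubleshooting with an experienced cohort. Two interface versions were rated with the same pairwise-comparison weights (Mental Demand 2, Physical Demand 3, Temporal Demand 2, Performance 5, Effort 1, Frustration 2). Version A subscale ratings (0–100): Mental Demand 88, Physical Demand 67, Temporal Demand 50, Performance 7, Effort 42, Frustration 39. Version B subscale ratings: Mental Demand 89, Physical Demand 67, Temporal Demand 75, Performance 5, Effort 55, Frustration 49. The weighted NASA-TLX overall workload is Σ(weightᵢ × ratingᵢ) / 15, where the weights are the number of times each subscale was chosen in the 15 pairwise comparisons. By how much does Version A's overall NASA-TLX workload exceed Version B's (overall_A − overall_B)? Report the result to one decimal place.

Version A weighted sum = 2·88 + 3·67 + 2·50 + 5·7 + 1·42 + 2·39 = 176 + 201 + 100 + 35 + 42 + 78 = 632; overall_A = 632/15 = 42.1333.
Version B weighted sum = 2·89 + 3·67 + 2·75 + 5·5 + 1·55 + 2·49 = 178 + 201 + 150 + 25 + 55 + 98 = 707; overall_B = 707/15 = 47.1333.
Difference = 42.1333 − 47.1333 = -5.0000 ≈ -5.0.

-5.0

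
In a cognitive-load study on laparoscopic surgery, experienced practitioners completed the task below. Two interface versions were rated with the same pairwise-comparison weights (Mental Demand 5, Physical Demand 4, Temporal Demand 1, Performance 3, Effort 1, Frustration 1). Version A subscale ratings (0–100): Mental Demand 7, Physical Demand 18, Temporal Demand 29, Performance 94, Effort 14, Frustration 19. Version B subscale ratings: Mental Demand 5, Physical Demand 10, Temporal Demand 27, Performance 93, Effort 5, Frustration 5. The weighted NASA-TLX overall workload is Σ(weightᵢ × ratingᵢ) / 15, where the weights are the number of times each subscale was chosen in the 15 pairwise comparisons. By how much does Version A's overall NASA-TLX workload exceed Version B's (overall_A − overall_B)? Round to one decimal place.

Version A weighted sum = 5·7 + 4·18 + 1·29 + 3·94 + 1·14 + 1·19 = 35 + 72 + 29 + 282 + 14 + 19 = 451; overall_A = 451/15 = 30.0667.
Version B weighted sum = 5·5 + 4·10 + 1·27 + 3·93 + 1·5 + 1·5 = 25 + 40 + 27 + 279 + 5 + 5 = 381; overall_B = 381/15 = 25.4000.
Difference = 30.0667 − 25.4000 = 4.6667 ≈ 4.7.

4.7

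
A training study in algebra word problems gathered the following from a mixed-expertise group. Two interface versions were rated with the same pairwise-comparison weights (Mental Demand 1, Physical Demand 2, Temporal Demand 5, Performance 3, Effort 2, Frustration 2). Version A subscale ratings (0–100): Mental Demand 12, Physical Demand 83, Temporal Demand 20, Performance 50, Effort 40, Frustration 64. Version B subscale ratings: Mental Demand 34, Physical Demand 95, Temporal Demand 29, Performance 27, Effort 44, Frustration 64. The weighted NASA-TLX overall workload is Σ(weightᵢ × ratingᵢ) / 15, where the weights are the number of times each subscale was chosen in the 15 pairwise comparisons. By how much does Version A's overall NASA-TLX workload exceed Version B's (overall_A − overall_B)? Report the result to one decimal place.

Version A weighted sum = 1·12 + 2·83 + 5·20 + 3·50 + 2·40 + 2·64 = 12 + 166 + 100 + 150 + 80 + 128 = 636; overall_A = 636/15 = 42.4000.
Version B weighted sum = 1·34 + 2·95 + 5·29 + 3·27 + 2·44 + 2·64 = 34 + 190 + 145 + 81 + 88 + 128 = 666; overall_B = 666/15 = 44.4000.
Difference = 42.4000 − 44.4000 = -2.0000 ≈ -2.0.

-2.0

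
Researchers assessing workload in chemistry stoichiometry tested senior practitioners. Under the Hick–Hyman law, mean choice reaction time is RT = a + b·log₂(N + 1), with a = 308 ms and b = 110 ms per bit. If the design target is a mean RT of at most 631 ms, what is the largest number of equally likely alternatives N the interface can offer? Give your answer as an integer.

6

Set 308 + 110·log₂(N + 1) ≤ 631.
log₂(N + 1) ≤ (631 − 308) / 110 = 2.9364.
N + 1 ≤ 2^2.9364 = 7.6550.
N ≤ 6.6550, so the largest integer N is 6.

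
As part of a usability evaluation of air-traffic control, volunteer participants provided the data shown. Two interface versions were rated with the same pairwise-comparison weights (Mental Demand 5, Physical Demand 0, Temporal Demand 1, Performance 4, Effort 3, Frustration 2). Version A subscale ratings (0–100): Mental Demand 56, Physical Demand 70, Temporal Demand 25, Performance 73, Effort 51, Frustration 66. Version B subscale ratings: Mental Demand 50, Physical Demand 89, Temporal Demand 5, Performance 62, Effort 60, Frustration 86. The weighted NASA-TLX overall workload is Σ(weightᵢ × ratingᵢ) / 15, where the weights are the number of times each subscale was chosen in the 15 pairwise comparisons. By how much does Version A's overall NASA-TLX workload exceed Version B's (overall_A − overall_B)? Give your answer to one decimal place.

1.8

Version A weighted sum = 5·56 + 0·70 + 1·25 + 4·73 + 3·51 + 2·66 = 280 + 0 + 25 + 292 + 153 + 132 = 882; overall_A = 882/15 = 58.8000.
Version B weighted sum = 5·50 + 0·89 + 1·5 + 4·62 + 3·60 + 2·86 = 250 + 0 + 5 + 248 + 180 + 172 = 855; overall_B = 855/15 = 57.0000.
Difference = 58.8000 − 57.0000 = 1.8000 ≈ 1.8.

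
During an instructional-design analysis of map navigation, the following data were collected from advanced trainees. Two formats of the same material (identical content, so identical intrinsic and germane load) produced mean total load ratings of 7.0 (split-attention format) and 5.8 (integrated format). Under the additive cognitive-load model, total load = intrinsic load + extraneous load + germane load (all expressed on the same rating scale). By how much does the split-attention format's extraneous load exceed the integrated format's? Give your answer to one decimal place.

Intrinsic and germane load are equal across formats, so the difference in total load equals the difference in extraneous load.
Extraneous-load difference = 7.0 − 5.8 = 1.2.

1.2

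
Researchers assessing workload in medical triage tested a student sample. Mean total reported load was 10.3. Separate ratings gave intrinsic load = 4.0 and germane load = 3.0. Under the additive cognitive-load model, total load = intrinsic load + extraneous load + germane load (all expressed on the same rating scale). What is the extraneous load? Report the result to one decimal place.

3.3

extraneous load = total − intrinsic − germane
             = 10.3 − 4.0 − 3.0 = 3.3.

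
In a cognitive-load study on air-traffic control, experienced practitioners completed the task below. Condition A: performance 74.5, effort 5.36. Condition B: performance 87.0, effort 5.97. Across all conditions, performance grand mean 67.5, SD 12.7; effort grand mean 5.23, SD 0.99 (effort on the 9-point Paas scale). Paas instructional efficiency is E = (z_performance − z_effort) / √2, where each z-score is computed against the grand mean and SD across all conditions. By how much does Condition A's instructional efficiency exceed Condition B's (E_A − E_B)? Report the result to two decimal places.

-0.26

Condition A: z_P = (74.5 − 67.5)/12.7 = 0.5512; z_E = (5.36 − 5.23)/0.99 = 0.1313; E_A = (0.5512 − 0.1313)/√2 = 0.2969.
Condition B: z_P = (87.0 − 67.5)/12.7 = 1.5354; z_E = (5.97 − 5.23)/0.99 = 0.7475; E_B = (1.5354 − 0.7475)/√2 = 0.5571.
E_A − E_B = 0.2969 − 0.5571 = -0.2602 ≈ -0.26.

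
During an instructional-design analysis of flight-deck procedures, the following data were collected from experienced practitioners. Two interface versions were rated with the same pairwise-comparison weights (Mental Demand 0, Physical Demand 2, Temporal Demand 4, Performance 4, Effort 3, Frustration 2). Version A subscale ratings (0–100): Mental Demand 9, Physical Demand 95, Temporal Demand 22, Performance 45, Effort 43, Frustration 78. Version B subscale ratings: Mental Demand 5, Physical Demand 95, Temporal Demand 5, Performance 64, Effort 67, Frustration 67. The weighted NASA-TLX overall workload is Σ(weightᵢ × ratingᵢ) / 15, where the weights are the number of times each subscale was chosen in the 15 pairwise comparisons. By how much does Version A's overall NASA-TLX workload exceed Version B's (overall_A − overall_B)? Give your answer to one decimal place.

-3.9

Version A weighted sum = 0·9 + 2·95 + 4·22 + 4·45 + 3·43 + 2·78 = 0 + 190 + 88 + 180 + 129 + 156 = 743; overall_A = 743/15 = 49.5333.
Version B weighted sum = 0·5 + 2·95 + 4·5 + 4·64 + 3·67 + 2·67 = 0 + 190 + 20 + 256 + 201 + 134 = 801; overall_B = 801/15 = 53.4000.
Difference = 49.5333 − 53.4000 = -3.8667 ≈ -3.9.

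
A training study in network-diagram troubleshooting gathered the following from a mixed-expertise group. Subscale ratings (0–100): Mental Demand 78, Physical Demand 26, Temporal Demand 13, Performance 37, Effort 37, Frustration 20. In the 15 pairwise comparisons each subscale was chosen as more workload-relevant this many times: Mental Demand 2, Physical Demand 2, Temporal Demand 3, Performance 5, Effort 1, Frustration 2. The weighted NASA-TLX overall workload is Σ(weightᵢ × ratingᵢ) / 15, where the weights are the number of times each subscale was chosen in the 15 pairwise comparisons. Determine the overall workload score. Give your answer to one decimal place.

The tallies are the weights (they sum to 15).
Weighted sum = 2·78 + 2·26 + 3·13 + 5·37 + 1·37 + 2·20
            = 156 + 52 + 39 + 185 + 37 + 40 = 509.
Overall workload = 509 / 15 = 33.9333 ≈ 33.9.

33.9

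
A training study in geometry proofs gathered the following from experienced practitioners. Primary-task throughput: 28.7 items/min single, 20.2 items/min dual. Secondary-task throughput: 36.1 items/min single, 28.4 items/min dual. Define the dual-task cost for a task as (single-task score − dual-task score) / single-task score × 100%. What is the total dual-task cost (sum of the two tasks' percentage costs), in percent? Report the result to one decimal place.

50.9

Primary cost = (28.7 − 20.2) / 28.7 × 100% = 29.6167%.
Secondary cost = (36.1 − 28.4) / 36.1 × 100% = 21.3296%.
Total = 29.6167% + 21.3296% = 50.9463% ≈ 50.9%.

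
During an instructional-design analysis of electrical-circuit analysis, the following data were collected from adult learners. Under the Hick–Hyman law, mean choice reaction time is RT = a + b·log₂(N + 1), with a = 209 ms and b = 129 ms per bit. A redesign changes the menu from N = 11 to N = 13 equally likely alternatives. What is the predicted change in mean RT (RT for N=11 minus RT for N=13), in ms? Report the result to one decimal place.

RT(11) = 209 + 129·log₂(12) = 209 + 129·3.5850 = 671.4650 ms.
RT(13) = 209 + 129·log₂(14) = 209 + 129·3.8074 = 700.1546 ms.
Difference = 671.4650 − 700.1546 = -28.6896 ≈ -28.7 ms.

-28.7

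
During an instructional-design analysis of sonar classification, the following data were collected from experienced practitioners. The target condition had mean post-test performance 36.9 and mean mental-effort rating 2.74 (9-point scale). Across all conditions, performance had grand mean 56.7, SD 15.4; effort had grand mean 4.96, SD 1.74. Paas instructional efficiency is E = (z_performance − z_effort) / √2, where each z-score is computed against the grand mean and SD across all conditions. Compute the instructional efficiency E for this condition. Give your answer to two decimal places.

-0.01

z_performance = (36.9 − 56.7) / 15.4 = -19.8000 / 15.4 = -1.2857.
z_effort = (2.74 − 4.96) / 1.74 = -2.2200 / 1.74 = -1.2759.
z_P − z_E = -1.2857 − (-1.2759) = -0.0098.
E = -0.0098 / √2 = -0.0098 / 1.41421 = -0.0069 ≈ -0.01.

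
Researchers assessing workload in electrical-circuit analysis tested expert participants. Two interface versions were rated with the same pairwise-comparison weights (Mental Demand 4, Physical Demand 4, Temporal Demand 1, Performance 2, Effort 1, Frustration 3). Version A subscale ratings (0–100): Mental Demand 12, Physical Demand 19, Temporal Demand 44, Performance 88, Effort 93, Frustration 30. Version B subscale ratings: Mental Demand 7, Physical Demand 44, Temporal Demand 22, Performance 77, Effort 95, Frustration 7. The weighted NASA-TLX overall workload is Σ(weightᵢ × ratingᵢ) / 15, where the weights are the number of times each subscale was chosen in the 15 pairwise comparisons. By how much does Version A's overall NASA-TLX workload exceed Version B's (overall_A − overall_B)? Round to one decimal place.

Version A weighted sum = 4·12 + 4·19 + 1·44 + 2·88 + 1·93 + 3·30 = 48 + 76 + 44 + 176 + 93 + 90 = 527; overall_A = 527/15 = 35.1333.
Version B weighted sum = 4·7 + 4·44 + 1·22 + 2·77 + 1·95 + 3·7 = 28 + 176 + 22 + 154 + 95 + 21 = 496; overall_B = 496/15 = 33.0667.
Difference = 35.1333 − 33.0667 = 2.0666 ≈ 2.1.

2.1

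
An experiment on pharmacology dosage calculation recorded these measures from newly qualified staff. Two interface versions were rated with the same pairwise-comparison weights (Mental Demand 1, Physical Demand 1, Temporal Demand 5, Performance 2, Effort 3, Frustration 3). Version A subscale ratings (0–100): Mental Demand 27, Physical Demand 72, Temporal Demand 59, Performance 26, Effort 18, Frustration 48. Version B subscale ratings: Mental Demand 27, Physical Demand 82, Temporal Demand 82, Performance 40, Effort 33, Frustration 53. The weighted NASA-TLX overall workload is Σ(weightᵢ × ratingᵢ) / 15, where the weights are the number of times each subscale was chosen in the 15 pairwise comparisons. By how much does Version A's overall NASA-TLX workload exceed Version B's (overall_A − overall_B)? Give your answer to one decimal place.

Version A weighted sum = 1·27 + 1·72 + 5·59 + 2·26 + 3·18 + 3·48 = 27 + 72 + 295 + 52 + 54 + 144 = 644; overall_A = 644/15 = 42.9333.
Version B weighted sum = 1·27 + 1·82 + 5·82 + 2·40 + 3·33 + 3·53 = 27 + 82 + 410 + 80 + 99 + 159 = 857; overall_B = 857/15 = 57.1333.
Difference = 42.9333 − 57.1333 = -14.2000 ≈ -14.2.

-14.2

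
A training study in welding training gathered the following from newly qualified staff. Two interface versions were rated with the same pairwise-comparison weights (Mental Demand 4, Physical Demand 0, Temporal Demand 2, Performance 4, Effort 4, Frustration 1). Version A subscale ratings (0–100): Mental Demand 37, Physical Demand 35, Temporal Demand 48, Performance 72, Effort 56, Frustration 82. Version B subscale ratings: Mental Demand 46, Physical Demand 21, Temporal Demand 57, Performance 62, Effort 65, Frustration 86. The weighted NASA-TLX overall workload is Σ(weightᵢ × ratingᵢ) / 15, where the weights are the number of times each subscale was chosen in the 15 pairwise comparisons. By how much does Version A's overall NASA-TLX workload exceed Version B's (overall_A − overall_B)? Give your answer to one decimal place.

Version A weighted sum = 4·37 + 0·35 + 2·48 + 4·72 + 4·56 + 1·82 = 148 + 0 + 96 + 288 + 224 + 82 = 838; overall_A = 838/15 = 55.8667.
Version B weighted sum = 4·46 + 0·21 + 2·57 + 4·62 + 4·65 + 1·86 = 184 + 0 + 114 + 248 + 260 + 86 = 892; overall_B = 892/15 = 59.4667.
Difference = 55.8667 − 59.4667 = -3.6000 ≈ -3.6.

-3.6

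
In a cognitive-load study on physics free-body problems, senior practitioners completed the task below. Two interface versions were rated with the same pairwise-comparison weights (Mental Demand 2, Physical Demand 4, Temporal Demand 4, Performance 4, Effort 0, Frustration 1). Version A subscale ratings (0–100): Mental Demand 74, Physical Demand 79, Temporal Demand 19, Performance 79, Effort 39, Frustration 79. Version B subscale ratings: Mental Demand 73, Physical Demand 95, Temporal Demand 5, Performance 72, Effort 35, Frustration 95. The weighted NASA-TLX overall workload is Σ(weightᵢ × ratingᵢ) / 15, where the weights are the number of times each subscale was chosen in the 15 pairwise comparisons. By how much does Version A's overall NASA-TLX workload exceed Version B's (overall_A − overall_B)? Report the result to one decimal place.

Version A weighted sum = 2·74 + 4·79 + 4·19 + 4·79 + 0·39 + 1·79 = 148 + 316 + 76 + 316 + 0 + 79 = 935; overall_A = 935/15 = 62.3333.
Version B weighted sum = 2·73 + 4·95 + 4·5 + 4·72 + 0·35 + 1·95 = 146 + 380 + 20 + 288 + 0 + 95 = 929; overall_B = 929/15 = 61.9333.
Difference = 62.3333 − 61.9333 = 0.4000 ≈ 0.4.

0.4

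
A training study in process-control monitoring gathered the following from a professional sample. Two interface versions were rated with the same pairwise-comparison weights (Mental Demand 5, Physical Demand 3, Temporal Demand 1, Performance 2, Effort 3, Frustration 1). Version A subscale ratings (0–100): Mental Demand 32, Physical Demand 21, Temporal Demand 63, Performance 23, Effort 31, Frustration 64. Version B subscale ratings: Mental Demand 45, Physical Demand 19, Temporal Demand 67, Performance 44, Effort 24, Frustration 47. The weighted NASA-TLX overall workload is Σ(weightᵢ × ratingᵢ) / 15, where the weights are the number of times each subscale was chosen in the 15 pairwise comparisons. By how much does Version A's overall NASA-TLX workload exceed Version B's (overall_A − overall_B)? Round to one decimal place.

Version A weighted sum = 5·32 + 3·21 + 1·63 + 2·23 + 3·31 + 1·64 = 160 + 63 + 63 + 46 + 93 + 64 = 489; overall_A = 489/15 = 32.6000.
Version B weighted sum = 5·45 + 3·19 + 1·67 + 2·44 + 3·24 + 1·47 = 225 + 57 + 67 + 88 + 72 + 47 = 556; overall_B = 556/15 = 37.0667.
Difference = 32.6000 − 37.0667 = -4.4667 ≈ -4.5.

-4.5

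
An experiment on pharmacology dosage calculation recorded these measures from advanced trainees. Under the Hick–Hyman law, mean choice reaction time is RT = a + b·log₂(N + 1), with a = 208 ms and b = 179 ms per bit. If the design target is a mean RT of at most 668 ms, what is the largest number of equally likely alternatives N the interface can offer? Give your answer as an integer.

Set 208 + 179·log₂(N + 1) ≤ 668.
log₂(N + 1) ≤ (668 − 208) / 179 = 2.5698.
N + 1 ≤ 2^2.5698 = 5.9373.
N ≤ 4.9373, so the largest integer N is 4.

4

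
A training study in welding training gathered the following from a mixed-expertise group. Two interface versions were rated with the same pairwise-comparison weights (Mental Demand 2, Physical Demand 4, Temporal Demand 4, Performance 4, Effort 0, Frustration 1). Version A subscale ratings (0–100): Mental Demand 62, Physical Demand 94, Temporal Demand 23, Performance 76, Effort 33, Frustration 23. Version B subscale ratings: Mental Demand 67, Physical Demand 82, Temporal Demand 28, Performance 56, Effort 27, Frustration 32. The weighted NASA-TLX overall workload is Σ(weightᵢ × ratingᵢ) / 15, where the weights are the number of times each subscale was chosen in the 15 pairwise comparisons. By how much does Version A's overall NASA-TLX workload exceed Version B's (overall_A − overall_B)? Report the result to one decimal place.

5.9

Version A weighted sum = 2·62 + 4·94 + 4·23 + 4·76 + 0·33 + 1·23 = 124 + 376 + 92 + 304 + 0 + 23 = 919; overall_A = 919/15 = 61.2667.
Version B weighted sum = 2·67 + 4·82 + 4·28 + 4·56 + 0·27 + 1·32 = 134 + 328 + 112 + 224 + 0 + 32 = 830; overall_B = 830/15 = 55.3333.
Difference = 61.2667 − 55.3333 = 5.9334 ≈ 5.9.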